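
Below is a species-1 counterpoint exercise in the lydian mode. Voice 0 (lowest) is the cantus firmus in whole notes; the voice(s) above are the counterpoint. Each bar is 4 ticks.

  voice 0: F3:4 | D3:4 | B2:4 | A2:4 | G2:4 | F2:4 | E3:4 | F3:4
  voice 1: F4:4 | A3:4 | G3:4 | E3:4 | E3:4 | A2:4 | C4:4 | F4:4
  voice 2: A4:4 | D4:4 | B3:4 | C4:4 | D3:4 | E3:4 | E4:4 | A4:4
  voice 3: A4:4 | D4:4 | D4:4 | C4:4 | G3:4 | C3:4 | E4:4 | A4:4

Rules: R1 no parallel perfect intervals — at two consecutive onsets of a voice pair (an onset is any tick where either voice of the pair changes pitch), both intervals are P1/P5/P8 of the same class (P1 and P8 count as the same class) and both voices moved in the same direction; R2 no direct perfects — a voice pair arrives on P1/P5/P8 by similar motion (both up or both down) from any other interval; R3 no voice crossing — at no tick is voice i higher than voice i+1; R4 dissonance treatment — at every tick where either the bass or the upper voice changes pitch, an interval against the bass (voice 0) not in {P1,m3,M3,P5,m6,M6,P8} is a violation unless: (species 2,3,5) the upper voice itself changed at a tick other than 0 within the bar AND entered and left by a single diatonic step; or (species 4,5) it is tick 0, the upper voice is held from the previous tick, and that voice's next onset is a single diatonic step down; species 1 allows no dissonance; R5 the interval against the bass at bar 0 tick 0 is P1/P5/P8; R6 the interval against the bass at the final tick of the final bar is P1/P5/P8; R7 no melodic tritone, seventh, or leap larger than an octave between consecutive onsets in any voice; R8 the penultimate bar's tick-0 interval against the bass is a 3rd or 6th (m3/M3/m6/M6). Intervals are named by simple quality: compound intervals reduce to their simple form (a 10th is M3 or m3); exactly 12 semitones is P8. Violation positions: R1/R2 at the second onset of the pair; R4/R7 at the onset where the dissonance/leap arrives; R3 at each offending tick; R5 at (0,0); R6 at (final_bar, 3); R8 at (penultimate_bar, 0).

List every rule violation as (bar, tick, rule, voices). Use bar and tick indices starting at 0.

bar 0: v0=F3 v1=F4 v2=A4 v3=A4 downbeat M3
bar 1: v0=D3 v1=A3 v2=D4 v3=D4 downbeat P8
bar 2: v0=B2 v1=G3 v2=B3 v3=D4 downbeat m3
bar 3: v0=A2 v1=E3 v2=C4 v3=C4 downbeat m3
bar 4: v0=G2 v1=E3 v2=D3 v3=G3 downbeat P8
bar 5: v0=F2 v1=A2 v2=E3 v3=C3 downbeat P5
bar 6: v0=E3 v1=C4 v2=E4 v3=E4 downbeat P8
bar 7: v0=F3 v1=F4 v2=A4 v3=A4 downbeat M3
  -> R5 @ bar 0 tick 0 v(0, 2): opens on M3
  -> R5 @ bar 0 tick 0 v(0, 3): opens on M3
  -> R1 @ bar 1 tick 0 v(2, 3): A4/A4 P1 -> D4/D4 P1 similar
  -> R2 @ bar 1 tick 0 v(0, 1): F3/F4 P8 -> D3/A3 P5 similar
  -> R2 @ bar 1 tick 0 v(0, 2): F3/A4 M3 -> D3/D4 P8 similar
  -> R2 @ bar 1 tick 0 v(0, 3): F3/A4 M3 -> D3/D4 P8 similar
  -> R1 @ bar 2 tick 0 v(0, 2): D3/D4 P8 -> B2/B3 P8 similar
  -> R2 @ bar 3 tick 0 v(0, 1): B2/G3 m6 -> A2/E3 P5 similar
  -> R2 @ bar 4 tick 0 v(0, 2): A2/C4 m3 -> G2/D3 P5 similar
  -> R2 @ bar 4 tick 0 v(0, 3): A2/C4 m3 -> G2/G3 P8 similar
  -> R3 @ bar 4 tick 0 v(1, 2): E3 above D3
  -> R7 @ bar 4 tick 0 v(2,): C4->D3 leap 10st
  -> R3 @ bar 4 tick 1 v(1, 2): E3 above D3
  -> R3 @ bar 4 tick 2 v(1, 2): E3 above D3
  -> R3 @ bar 4 tick 3 v(1, 2): E3 above D3
  -> R2 @ bar 5 tick 0 v(0, 3): G2/G3 P8 -> F2/C3 P5 similar
  -> R3 @ bar 5 tick 0 v(2, 3): E3 above C3
  -> R4 @ bar 5 tick 0 v(0, 2): F2/E3 M7 untreated
  -> R3 @ bar 5 tick 1 v(2, 3): E3 above C3
  -> R3 @ bar 5 tick 2 v(2, 3): E3 above C3
  -> R3 @ bar 5 tick 3 v(2, 3): E3 above C3
  -> R2 @ bar 6 tick 0 v(0, 2): F2/E3 M7 -> E3/E4 P8 similar
  -> R2 @ bar 6 tick 0 v(0, 3): F2/C3 P5 -> E3/E4 P8 similar
  -> R2 @ bar 6 tick 0 v(2, 3): E3/C3 M3 -> E4/E4 P1 similar
  -> R7 @ bar 6 tick 0 v(0,): F2->E3 leap 11st
  -> R7 @ bar 6 tick 0 v(1,): A2->C4 leap 15st
  -> R7 @ bar 6 tick 0 v(3,): C3->E4 leap 16st
  -> R8 @ bar 6 tick 0 v(0, 2): penult P8 not 3rd/6th
  -> R8 @ bar 6 tick 0 v(0, 3): penult P8 not 3rd/6th
  -> R1 @ bar 7 tick 0 v(2, 3): E4/E4 P1 -> A4/A4 P1 similar
  -> R2 @ bar 7 tick 0 v(0, 1): E3/C4 m6 -> F3/F4 P8 similar
  -> R6 @ bar 7 tick 3 v(0, 2): closes on M3
  -> R6 @ bar 7 tick 3 v(0, 3): closes on M3

(0, 0, R5, (0, 2))
(0, 0, R5, (0, 3))
(1, 0, R1, (2, 3))
(1, 0, R2, (0, 1))
(1, 0, R2, (0, 2))
(1, 0, R2, (0, 3))
(2, 0, R1, (0, 2))
(3, 0, R2, (0, 1))
(4, 0, R2, (0, 2))
(4, 0, R2, (0, 3))
(4, 0, R3, (1, 2))
(4, 0, R7, (2,))
(4, 1, R3, (1, 2))
(4, 2, R3, (1, 2))
(4, 3, R3, (1, 2))
(5, 0, R2, (0, 3))
(5, 0, R3, (2, 3))
(5, 0, R4, (0, 2))
(5, 1, R3, (2, 3))
(5, 2, R3, (2, 3))
(5, 3, R3, (2, 3))
(6, 0, R2, (0, 2))
(6, 0, R2, (0, 3))
(6, 0, R2, (2, 3))
(6, 0, R7, (0,))
(6, 0, R7, (1,))
(6, 0, R7, (3,))
(6, 0, R8, (0, 2))
(6, 0, R8, (0, 3))
(7, 0, R1, (2, 3))
(7, 0, R2, (0, 1))
(7, 3, R6, (0, 2))
(7, 3, R6, (0, 3))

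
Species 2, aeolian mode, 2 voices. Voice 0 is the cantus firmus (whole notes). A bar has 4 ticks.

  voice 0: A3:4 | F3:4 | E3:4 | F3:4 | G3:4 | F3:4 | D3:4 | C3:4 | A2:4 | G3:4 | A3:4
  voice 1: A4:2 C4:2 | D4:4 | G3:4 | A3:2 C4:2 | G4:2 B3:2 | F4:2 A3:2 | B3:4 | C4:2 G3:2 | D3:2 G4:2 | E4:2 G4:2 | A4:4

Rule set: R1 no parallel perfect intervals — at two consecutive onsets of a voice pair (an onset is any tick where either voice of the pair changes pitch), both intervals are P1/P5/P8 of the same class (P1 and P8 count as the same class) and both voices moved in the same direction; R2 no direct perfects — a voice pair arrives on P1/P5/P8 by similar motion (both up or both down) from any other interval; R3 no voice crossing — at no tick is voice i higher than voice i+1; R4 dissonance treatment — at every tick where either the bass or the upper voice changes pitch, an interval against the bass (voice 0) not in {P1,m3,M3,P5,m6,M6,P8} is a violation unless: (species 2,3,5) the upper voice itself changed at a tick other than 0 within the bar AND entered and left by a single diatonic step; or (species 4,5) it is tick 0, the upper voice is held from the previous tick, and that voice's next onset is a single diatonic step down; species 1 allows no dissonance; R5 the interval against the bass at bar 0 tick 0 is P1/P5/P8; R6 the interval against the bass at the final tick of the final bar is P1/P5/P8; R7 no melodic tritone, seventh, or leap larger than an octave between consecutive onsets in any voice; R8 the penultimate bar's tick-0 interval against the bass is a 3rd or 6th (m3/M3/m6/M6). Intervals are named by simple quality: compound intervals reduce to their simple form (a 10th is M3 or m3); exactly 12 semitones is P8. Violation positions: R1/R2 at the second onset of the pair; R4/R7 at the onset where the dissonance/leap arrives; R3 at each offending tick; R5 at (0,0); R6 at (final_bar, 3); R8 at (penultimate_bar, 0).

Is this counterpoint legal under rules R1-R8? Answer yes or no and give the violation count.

bar 0: v0=A3 v1=A4 (P8)
bar 1: v0=F3 v1=D4 (M6)
bar 2: v0=E3 v1=G3 (m3)
bar 3: v0=F3 v1=A3 (M3)
bar 4: v0=G3 v1=G4 (P8)
bar 5: v0=F3 v1=F4 (P8)
bar 6: v0=D3 v1=B3 (M6)
bar 7: v0=C3 v1=C4 (P8)
bar 8: v0=A2 v1=D3 (P4)
bar 9: v0=G3 v1=E4 (M6)
bar 10: v0=A3 v1=A4 (P8)
  R2 @ bar4.0: F3/C4 P5 -> G3/G4 P8 similar
  R7 @ bar5.0: B3->F4 leap 6st
  R4 @ bar8.0: A2/D3 P4 untreated
  R4 @ bar8.2: A2/G4 m7 untreated
  R7 @ bar8.2: D3->G4 leap 17st
  R7 @ bar9.0: A2->G3 leap 10st
  R1 @ bar10.0: G3/G4 P8 -> A3/A4 P8 similar

No (7 violations)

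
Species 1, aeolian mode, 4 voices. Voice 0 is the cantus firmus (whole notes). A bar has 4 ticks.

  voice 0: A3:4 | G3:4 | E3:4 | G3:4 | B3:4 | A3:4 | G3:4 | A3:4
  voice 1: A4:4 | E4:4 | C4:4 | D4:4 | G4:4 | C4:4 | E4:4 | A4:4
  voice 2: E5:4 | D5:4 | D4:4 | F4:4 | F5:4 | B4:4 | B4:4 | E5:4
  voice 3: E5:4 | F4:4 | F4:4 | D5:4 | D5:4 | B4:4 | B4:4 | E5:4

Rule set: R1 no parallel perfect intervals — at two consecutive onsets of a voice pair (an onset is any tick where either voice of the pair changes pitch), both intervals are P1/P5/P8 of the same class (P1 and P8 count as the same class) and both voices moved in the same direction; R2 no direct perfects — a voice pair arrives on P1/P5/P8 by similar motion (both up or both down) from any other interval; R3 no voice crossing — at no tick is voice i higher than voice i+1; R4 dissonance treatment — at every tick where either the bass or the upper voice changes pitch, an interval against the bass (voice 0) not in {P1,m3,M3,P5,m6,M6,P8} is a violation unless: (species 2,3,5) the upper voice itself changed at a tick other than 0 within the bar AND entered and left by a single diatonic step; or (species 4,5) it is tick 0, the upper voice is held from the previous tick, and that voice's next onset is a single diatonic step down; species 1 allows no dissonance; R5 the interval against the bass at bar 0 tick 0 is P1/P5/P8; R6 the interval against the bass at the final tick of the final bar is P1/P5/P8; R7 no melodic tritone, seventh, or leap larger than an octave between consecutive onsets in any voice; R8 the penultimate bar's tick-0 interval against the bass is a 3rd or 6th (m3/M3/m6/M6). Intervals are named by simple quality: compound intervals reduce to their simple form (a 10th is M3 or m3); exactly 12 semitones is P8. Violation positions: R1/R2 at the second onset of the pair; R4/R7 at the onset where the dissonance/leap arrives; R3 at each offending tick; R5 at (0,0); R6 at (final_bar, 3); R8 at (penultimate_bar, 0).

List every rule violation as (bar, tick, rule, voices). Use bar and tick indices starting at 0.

(1, 0, R1, (0, 2))
(1, 0, R3, (2, 3))
(1, 0, R4, (0, 3))
(1, 0, R7, (3,))
(1, 1, R3, (2, 3))
(1, 2, R3, (2, 3))
(1, 3, R3, (2, 3))
(2, 0, R4, (0, 2))
(2, 0, R4, (0, 3))
(3, 0, R2, (0, 1))
(3, 0, R2, (0, 3))
(3, 0, R2, (1, 3))
(3, 0, R4, (0, 2))
(4, 0, R3, (2, 3))
(4, 0, R4, (0, 2))
(4, 1, R3, (2, 3))
(4, 2, R3, (2, 3))
(4, 3, R3, (2, 3))
(5, 0, R2, (2, 3))
(5, 0, R4, (0, 2))
(5, 0, R4, (0, 3))
(5, 0, R7, (2,))
(7, 0, R1, (1, 2))
(7, 0, R1, (1, 3))
(7, 0, R1, (2, 3))
(7, 0, R2, (0, 1))
(7, 0, R2, (0, 2))
(7, 0, R2, (0, 3))

bar 0: v0=A3 v1=A4 v2=E5 v3=E5 downbeat P5
bar 1: v0=G3 v1=E4 v2=D5 v3=F4 downbeat m7
bar 2: v0=E3 v1=C4 v2=D4 v3=F4 downbeat m2
bar 3: v0=G3 v1=D4 v2=F4 v3=D5 downbeat P5
bar 4: v0=B3 v1=G4 v2=F5 v3=D5 downbeat m3
bar 5: v0=A3 v1=C4 v2=B4 v3=B4 downbeat M2
bar 6: v0=G3 v1=E4 v2=B4 v3=B4 downbeat M3
bar 7: v0=A3 v1=A4 v2=E5 v3=E5 downbeat P5
  -> R1 @ bar 1 tick 0 v(0, 2): A3/E5 P5 -> G3/D5 P5 similar
  -> R3 @ bar 1 tick 0 v(2, 3): D5 above F4
  -> R4 @ bar 1 tick 0 v(0, 3): G3/F4 m7 untreated
  -> R7 @ bar 1 tick 0 v(3,): E5->F4 leap 11st
  -> R3 @ bar 1 tick 1 v(2, 3): D5 above F4
  -> R3 @ bar 1 tick 2 v(2, 3): D5 above F4
  -> R3 @ bar 1 tick 3 v(2, 3): D5 above F4
  -> R4 @ bar 2 tick 0 v(0, 2): E3/D4 m7 untreated
  -> R4 @ bar 2 tick 0 v(0, 3): E3/F4 m2 untreated
  -> R2 @ bar 3 tick 0 v(0, 1): E3/C4 m6 -> G3/D4 P5 similar
  -> R2 @ bar 3 tick 0 v(0, 3): E3/F4 m2 -> G3/D5 P5 similar
  -> R2 @ bar 3 tick 0 v(1, 3): C4/F4 P4 -> D4/D5 P8 similar
  -> R4 @ bar 3 tick 0 v(0, 2): G3/F4 m7 untreated
  -> R3 @ bar 4 tick 0 v(2, 3): F5 above D5
  -> R4 @ bar 4 tick 0 v(0, 2): B3/F5 TT untreated
  -> R3 @ bar 4 tick 1 v(2, 3): F5 above D5
  -> R3 @ bar 4 tick 2 v(2, 3): F5 above D5
  -> R3 @ bar 4 tick 3 v(2, 3): F5 above D5
  -> R2 @ bar 5 tick 0 v(2, 3): F5/D5 m3 -> B4/B4 P1 similar
  -> R4 @ bar 5 tick 0 v(0, 2): A3/B4 M2 untreated
  -> R4 @ bar 5 tick 0 v(0, 3): A3/B4 M2 untreated
  -> R7 @ bar 5 tick 0 v(2,): F5->B4 leap 6st
  -> R1 @ bar 7 tick 0 v(1, 2): E4/B4 P5 -> A4/E5 P5 similar
  -> R1 @ bar 7 tick 0 v(1, 3): E4/B4 P5 -> A4/E5 P5 similar
  -> R1 @ bar 7 tick 0 v(2, 3): B4/B4 P1 -> E5/E5 P1 similar
  -> R2 @ bar 7 tick 0 v(0, 1): G3/E4 M6 -> A3/A4 P8 similar
  -> R2 @ bar 7 tick 0 v(0, 2): G3/B4 M3 -> A3/E5 P5 similar
  -> R2 @ bar 7 tick 0 v(0, 3): G3/B4 M3 -> A3/E5 P5 similar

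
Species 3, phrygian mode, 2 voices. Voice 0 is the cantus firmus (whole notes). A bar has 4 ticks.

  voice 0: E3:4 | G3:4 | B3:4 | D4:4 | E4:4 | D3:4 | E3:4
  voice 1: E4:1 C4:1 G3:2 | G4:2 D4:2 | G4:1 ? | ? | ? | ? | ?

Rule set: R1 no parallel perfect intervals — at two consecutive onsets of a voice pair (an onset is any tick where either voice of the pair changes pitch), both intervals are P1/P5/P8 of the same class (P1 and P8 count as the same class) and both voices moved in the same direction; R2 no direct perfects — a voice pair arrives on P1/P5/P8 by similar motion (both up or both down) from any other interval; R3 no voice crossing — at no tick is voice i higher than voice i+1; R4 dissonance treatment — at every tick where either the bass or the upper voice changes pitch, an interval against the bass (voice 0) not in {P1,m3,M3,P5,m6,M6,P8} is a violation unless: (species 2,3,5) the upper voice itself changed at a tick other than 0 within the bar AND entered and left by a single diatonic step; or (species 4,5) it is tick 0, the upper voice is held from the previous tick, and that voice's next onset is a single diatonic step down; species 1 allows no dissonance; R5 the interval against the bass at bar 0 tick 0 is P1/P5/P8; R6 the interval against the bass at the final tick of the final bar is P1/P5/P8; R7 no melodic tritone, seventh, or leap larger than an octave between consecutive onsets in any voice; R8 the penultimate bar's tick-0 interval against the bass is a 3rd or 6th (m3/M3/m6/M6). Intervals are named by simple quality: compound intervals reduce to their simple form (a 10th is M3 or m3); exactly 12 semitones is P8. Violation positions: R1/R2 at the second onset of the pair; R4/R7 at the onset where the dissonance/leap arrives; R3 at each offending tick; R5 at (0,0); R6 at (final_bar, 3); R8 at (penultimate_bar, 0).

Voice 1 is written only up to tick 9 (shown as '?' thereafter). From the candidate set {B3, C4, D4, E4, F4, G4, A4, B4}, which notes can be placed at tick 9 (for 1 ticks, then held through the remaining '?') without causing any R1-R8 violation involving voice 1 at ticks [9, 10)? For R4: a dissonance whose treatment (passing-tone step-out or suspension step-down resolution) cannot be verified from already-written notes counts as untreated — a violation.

{B3, B4, D4, G4}

B3: legal
C4: violates R4
D4: legal
E4: violates R4
F4: violates R4
G4: legal
A4: violates R4
B4: legal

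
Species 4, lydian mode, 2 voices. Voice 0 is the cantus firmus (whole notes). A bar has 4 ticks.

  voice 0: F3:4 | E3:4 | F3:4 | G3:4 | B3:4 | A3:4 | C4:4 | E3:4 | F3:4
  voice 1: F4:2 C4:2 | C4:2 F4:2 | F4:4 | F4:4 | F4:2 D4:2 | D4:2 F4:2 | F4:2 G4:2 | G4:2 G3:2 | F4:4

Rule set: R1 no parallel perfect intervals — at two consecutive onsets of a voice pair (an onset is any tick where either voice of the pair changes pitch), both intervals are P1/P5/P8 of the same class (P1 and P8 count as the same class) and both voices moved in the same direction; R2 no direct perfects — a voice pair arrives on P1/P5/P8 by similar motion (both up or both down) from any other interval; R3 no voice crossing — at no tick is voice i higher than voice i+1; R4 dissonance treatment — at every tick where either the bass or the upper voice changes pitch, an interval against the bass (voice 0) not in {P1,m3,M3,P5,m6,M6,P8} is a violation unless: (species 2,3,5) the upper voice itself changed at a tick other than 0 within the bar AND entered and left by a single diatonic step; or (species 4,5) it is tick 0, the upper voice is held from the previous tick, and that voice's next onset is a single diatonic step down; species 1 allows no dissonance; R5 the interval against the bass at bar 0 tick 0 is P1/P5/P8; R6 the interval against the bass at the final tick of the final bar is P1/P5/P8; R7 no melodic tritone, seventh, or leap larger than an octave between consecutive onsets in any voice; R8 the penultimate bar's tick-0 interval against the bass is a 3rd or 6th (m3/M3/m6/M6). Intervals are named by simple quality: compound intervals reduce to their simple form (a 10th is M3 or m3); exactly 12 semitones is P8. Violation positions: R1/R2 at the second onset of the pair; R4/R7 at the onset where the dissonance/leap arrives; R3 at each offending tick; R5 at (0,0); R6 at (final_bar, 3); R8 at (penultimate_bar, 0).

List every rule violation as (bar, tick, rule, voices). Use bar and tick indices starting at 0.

bar 0: v0=F3 v1=F4 downbeat P8
bar 1: v0=E3 v1=C4 downbeat m6
bar 2: v0=F3 v1=F4 downbeat P8
bar 3: v0=G3 v1=F4 downbeat m7
bar 4: v0=B3 v1=F4 downbeat TT
bar 5: v0=A3 v1=D4 downbeat P4
bar 6: v0=C4 v1=F4 downbeat P4
bar 7: v0=E3 v1=G4 downbeat m3
bar 8: v0=F3 v1=F4 downbeat P8
  -> R4 @ bar 1 tick 2 v(0, 1): E3/F4 m2 untreated
  -> R4 @ bar 3 tick 0 v(0, 1): G3/F4 m7 untreated
  -> R4 @ bar 4 tick 0 v(0, 1): B3/F4 TT untreated
  -> R4 @ bar 5 tick 0 v(0, 1): A3/D4 P4 untreated
  -> R4 @ bar 6 tick 0 v(0, 1): C4/F4 P4 untreated
  -> R2 @ bar 8 tick 0 v(0, 1): E3/G3 m3 -> F3/F4 P8 similar
  -> R7 @ bar 8 tick 0 v(1,): G3->F4 leap 10st

(1, 2, R4, (0, 1))
(3, 0, R4, (0, 1))
(4, 0, R4, (0, 1))
(5, 0, R4, (0, 1))
(6, 0, R4, (0, 1))
(8, 0, R2, (0, 1))
(8, 0, R7, (1,))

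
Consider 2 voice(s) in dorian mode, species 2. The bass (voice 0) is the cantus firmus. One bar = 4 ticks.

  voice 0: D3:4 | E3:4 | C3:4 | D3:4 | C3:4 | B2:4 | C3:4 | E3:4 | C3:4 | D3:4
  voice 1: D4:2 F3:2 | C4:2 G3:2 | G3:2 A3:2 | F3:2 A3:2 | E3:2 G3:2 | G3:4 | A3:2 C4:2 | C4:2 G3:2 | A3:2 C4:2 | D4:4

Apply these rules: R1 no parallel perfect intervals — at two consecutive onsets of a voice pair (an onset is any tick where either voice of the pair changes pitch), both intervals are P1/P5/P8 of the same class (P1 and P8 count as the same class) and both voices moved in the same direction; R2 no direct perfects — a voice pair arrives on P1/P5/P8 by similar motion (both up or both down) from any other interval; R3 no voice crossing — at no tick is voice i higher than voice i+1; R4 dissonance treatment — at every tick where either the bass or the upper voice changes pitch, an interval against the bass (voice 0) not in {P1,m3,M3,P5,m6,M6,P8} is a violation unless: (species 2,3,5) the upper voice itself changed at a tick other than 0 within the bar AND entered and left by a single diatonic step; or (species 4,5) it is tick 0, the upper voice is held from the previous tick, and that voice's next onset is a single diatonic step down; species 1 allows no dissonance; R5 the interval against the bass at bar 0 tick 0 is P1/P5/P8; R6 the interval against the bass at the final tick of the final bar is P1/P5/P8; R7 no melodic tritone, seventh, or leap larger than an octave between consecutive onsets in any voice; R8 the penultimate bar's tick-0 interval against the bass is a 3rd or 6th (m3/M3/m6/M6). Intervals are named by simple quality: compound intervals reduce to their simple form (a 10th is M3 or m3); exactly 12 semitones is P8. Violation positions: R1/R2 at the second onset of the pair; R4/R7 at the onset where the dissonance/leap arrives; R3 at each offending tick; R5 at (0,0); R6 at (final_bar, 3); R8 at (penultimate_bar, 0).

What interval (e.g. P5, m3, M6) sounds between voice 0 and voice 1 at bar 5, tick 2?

m6

voice 0=B2 voice 1=G3 -> m6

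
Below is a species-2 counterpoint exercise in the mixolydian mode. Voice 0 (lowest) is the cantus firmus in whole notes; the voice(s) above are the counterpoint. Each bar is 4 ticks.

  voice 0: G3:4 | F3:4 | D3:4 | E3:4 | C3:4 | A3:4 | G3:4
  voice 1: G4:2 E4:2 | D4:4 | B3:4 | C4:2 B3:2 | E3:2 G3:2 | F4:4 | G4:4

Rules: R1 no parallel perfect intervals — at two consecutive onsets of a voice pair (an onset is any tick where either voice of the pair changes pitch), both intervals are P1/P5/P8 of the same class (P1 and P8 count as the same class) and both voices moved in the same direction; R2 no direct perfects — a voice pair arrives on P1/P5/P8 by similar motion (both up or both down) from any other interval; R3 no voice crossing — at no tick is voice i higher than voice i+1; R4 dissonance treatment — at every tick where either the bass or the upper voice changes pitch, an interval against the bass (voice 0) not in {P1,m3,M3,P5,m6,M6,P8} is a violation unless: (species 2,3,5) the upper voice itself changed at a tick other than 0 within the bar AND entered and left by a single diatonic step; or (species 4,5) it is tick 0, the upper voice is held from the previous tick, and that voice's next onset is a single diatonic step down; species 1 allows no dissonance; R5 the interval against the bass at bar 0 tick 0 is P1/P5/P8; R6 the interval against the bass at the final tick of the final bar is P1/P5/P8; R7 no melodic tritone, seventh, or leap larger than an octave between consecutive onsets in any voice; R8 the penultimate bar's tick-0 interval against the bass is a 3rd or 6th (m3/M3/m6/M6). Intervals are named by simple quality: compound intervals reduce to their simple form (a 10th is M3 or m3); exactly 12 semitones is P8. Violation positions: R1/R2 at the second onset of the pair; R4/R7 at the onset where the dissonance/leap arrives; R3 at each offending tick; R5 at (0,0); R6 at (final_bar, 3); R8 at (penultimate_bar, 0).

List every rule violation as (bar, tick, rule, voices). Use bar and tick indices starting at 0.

(5, 0, R7, (1,))

bar 0: v0=G3 v1=G4 downbeat P8
bar 1: v0=F3 v1=D4 downbeat M6
bar 2: v0=D3 v1=B3 downbeat M6
bar 3: v0=E3 v1=C4 downbeat m6
bar 4: v0=C3 v1=E3 downbeat M3
bar 5: v0=A3 v1=F4 downbeat m6
bar 6: v0=G3 v1=G4 downbeat P8
  -> R7 @ bar 5 tick 0 v(1,): G3->F4 leap 10st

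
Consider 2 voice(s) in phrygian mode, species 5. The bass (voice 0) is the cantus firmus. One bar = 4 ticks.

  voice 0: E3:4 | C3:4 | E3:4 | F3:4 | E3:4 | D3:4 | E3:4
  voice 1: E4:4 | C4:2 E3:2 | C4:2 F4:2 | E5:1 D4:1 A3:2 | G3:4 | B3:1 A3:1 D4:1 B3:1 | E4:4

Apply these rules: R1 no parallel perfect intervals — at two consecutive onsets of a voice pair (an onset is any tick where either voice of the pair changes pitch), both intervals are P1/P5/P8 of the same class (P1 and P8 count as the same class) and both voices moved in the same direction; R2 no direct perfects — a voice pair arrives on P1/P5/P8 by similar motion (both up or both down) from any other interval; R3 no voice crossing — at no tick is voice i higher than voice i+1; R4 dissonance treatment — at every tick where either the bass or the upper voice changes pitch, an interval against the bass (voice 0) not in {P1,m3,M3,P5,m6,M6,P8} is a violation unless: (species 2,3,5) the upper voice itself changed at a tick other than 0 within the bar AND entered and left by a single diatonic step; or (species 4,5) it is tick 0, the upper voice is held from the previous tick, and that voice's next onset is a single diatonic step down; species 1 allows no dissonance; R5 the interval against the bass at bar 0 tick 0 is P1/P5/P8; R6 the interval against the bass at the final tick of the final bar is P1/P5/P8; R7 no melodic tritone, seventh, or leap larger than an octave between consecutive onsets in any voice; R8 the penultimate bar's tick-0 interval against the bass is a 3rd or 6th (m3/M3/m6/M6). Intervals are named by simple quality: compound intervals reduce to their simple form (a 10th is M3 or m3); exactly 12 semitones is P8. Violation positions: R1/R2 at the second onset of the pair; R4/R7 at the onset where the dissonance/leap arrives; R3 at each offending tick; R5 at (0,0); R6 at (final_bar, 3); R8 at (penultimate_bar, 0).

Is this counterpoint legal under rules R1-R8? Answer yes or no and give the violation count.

bar 0: v0=E3 v1=E4 (P8)
bar 1: v0=C3 v1=C4 (P8)
bar 2: v0=E3 v1=C4 (m6)
bar 3: v0=F3 v1=E5 (M7)
bar 4: v0=E3 v1=G3 (m3)
bar 5: v0=D3 v1=B3 (M6)
bar 6: v0=E3 v1=E4 (P8)
  R1 @ bar1.0: E3/E4 P8 -> C3/C4 P8 similar
  R4 @ bar2.2: E3/F4 m2 untreated
  R4 @ bar3.0: F3/E5 M7 untreated
  R7 @ bar3.0: F4->E5 leap 11st
  R7 @ bar3.1: E5->D4 leap 14st
  R2 @ bar6.0: D3/B3 M6 -> E3/E4 P8 similar

No (6 violations)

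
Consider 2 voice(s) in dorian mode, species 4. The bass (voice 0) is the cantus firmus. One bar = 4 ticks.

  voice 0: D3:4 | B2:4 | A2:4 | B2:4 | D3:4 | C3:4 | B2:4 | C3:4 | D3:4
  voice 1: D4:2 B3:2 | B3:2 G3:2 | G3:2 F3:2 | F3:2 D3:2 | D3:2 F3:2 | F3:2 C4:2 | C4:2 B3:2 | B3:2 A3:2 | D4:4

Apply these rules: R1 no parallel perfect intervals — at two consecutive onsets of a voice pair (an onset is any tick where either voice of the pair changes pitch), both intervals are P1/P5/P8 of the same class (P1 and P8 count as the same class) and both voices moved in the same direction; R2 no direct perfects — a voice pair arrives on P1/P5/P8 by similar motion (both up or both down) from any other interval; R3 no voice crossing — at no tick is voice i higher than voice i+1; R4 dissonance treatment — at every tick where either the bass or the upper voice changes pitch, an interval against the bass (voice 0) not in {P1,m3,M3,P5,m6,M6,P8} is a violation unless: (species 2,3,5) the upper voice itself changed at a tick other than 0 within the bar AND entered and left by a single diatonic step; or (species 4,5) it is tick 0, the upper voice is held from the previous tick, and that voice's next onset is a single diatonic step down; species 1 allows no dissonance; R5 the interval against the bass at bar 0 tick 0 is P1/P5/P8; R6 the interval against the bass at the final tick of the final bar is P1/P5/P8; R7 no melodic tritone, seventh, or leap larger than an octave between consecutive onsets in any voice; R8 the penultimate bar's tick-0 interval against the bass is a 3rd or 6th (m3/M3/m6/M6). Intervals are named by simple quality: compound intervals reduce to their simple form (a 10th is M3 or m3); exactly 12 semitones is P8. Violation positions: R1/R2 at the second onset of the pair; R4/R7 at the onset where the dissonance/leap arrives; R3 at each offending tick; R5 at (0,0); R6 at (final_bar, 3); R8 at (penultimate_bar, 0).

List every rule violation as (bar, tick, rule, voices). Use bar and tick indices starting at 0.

bar 0: v0=D3 v1=D4 downbeat P8
bar 1: v0=B2 v1=B3 downbeat P8
bar 2: v0=A2 v1=G3 downbeat m7
bar 3: v0=B2 v1=F3 downbeat TT
bar 4: v0=D3 v1=D3 downbeat P1
bar 5: v0=C3 v1=F3 downbeat P4
bar 6: v0=B2 v1=C4 downbeat m2
bar 7: v0=C3 v1=B3 downbeat M7
bar 8: v0=D3 v1=D4 downbeat P8
  -> R4 @ bar 3 tick 0 v(0, 1): B2/F3 TT untreated
  -> R4 @ bar 5 tick 0 v(0, 1): C3/F3 P4 untreated
  -> R8 @ bar 7 tick 0 v(0, 1): penult M7 not 3rd/6th
  -> R2 @ bar 8 tick 0 v(0, 1): C3/A3 M6 -> D3/D4 P8 similar

(3, 0, R4, (0, 1))
(5, 0, R4, (0, 1))
(7, 0, R8, (0, 1))
(8, 0, R2, (0, 1))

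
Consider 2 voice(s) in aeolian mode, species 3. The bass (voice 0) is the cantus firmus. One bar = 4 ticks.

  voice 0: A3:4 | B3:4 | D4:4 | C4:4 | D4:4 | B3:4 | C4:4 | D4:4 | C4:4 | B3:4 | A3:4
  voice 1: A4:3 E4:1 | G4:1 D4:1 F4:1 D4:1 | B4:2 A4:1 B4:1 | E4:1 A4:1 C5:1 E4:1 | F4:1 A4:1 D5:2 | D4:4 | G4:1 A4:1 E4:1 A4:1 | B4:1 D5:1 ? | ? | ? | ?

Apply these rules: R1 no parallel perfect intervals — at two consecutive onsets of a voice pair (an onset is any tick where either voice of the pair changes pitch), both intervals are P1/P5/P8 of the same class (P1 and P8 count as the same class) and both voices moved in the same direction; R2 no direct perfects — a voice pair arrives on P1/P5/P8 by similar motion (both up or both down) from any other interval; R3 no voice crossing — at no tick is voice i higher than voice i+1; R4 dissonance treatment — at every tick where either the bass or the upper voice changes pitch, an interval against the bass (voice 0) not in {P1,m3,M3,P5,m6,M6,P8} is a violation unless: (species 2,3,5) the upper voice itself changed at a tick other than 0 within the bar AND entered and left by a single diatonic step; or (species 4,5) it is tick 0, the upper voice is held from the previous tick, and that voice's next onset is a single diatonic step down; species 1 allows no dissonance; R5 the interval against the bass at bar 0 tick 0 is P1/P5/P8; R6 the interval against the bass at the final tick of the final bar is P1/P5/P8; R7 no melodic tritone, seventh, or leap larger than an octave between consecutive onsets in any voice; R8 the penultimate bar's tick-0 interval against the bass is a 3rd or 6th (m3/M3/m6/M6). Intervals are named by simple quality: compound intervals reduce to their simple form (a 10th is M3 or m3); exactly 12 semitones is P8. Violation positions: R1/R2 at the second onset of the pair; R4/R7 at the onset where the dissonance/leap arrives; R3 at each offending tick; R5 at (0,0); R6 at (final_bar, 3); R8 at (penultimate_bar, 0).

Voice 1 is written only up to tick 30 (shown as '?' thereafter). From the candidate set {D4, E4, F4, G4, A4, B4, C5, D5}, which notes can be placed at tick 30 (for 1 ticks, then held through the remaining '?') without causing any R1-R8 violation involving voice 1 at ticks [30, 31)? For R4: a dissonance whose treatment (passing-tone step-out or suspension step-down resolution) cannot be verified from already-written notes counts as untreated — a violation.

D4: legal
E4: violates R4,R7
F4: legal
G4: violates R4
A4: legal
B4: legal
C5: violates R4
D5: legal

{A4, B4, D4, D5, F4}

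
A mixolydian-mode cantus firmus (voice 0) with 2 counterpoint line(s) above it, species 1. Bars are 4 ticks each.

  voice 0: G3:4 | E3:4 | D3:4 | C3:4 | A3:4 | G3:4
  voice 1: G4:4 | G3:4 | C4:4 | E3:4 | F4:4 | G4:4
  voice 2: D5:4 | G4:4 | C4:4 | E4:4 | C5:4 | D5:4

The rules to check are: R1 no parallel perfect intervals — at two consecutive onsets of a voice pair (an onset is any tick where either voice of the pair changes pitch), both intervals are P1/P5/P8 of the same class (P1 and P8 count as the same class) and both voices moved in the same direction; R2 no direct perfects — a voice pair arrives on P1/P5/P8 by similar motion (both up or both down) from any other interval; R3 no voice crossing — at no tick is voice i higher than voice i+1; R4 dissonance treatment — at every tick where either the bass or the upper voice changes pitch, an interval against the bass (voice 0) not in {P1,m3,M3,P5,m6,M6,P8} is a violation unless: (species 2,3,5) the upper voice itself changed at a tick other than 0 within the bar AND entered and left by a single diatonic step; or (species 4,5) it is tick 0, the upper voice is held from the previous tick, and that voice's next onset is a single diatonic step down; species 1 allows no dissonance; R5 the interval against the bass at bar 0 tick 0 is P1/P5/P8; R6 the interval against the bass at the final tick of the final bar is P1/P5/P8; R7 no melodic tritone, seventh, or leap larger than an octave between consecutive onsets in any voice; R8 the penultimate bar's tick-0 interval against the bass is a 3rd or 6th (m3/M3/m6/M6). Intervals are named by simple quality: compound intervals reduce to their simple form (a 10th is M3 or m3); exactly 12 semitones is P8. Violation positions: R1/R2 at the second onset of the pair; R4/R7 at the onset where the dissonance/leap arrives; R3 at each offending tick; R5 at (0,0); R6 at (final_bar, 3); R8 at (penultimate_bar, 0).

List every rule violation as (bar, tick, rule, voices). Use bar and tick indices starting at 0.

bar 0: v0=G3 v1=G4 v2=D5 downbeat P5
bar 1: v0=E3 v1=G3 v2=G4 downbeat m3
bar 2: v0=D3 v1=C4 v2=C4 downbeat m7
bar 3: v0=C3 v1=E3 v2=E4 downbeat M3
bar 4: v0=A3 v1=F4 v2=C5 downbeat m3
bar 5: v0=G3 v1=G4 v2=D5 downbeat P5
  -> R2 @ bar 1 tick 0 v(1, 2): G4/D5 P5 -> G3/G4 P8 similar
  -> R4 @ bar 2 tick 0 v(0, 1): D3/C4 m7 untreated
  -> R4 @ bar 2 tick 0 v(0, 2): D3/C4 m7 untreated
  -> R2 @ bar 4 tick 0 v(1, 2): E3/E4 P8 -> F4/C5 P5 similar
  -> R7 @ bar 4 tick 0 v(1,): E3->F4 leap 13st
  -> R1 @ bar 5 tick 0 v(1, 2): F4/C5 P5 -> G4/D5 P5 similar

(1, 0, R2, (1, 2))
(2, 0, R4, (0, 1))
(2, 0, R4, (0, 2))
(4, 0, R2, (1, 2))
(4, 0, R7, (1,))
(5, 0, R1, (1, 2))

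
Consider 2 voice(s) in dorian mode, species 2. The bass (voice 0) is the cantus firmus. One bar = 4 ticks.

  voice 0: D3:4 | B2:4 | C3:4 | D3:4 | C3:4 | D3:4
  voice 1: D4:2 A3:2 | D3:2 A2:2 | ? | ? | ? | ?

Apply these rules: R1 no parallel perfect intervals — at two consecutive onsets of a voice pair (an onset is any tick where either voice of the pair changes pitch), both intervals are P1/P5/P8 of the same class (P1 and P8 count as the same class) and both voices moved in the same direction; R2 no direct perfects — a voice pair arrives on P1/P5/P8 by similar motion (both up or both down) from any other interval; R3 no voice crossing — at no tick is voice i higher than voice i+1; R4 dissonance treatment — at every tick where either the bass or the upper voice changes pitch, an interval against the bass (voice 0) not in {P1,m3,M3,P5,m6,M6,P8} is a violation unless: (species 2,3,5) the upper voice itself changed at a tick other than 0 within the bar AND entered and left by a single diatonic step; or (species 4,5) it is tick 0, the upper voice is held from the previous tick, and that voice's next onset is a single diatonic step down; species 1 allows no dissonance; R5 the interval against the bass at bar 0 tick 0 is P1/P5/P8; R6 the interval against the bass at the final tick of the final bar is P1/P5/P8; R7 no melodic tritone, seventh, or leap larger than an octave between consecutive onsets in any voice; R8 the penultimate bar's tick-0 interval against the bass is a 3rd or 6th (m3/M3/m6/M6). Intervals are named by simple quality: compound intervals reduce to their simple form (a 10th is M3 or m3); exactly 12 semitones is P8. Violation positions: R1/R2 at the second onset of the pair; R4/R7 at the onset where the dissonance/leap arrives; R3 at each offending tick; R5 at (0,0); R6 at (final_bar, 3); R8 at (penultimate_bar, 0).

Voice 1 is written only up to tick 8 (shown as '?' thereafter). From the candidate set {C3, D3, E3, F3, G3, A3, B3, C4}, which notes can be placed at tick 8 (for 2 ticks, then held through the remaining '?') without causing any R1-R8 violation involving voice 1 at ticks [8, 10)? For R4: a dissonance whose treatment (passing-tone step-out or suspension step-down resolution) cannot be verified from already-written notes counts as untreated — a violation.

C3: violates R2
D3: violates R4
E3: legal
F3: violates R4
G3: violates R2,R7
A3: legal
B3: violates R4,R7
C4: violates R2,R7

{A3, E3}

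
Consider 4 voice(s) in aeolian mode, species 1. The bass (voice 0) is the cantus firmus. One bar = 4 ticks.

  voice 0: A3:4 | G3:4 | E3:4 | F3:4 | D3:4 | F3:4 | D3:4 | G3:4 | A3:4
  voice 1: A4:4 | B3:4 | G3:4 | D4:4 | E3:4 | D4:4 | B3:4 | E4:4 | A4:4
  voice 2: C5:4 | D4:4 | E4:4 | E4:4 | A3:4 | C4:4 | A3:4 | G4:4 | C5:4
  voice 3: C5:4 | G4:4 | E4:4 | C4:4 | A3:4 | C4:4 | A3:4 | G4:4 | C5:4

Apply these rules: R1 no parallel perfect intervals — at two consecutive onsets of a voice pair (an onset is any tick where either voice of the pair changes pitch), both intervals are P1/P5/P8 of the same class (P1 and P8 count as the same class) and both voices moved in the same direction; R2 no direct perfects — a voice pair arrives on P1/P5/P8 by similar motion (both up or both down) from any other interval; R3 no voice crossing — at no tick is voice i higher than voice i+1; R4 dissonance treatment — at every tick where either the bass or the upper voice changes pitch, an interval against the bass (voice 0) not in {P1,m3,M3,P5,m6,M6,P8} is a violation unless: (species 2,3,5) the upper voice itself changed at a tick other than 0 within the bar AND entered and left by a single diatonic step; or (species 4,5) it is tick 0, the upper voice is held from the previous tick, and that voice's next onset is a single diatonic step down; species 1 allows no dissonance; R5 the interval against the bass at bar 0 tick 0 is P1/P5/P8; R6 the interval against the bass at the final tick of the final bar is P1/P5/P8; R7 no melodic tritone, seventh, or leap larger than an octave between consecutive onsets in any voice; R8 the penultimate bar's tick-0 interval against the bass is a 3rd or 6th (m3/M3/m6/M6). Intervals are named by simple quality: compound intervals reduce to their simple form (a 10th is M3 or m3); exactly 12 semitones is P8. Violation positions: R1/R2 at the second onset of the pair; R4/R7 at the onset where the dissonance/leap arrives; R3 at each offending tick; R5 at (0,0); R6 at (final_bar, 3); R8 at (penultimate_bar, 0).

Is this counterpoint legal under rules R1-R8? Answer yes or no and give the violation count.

No (43 violations)

bar 0: v0=A3 v1=A4 v2=C5 v3=C5 (m3)
bar 1: v0=G3 v1=B3 v2=D4 v3=G4 (P8)
bar 2: v0=E3 v1=G3 v2=E4 v3=E4 (P8)
bar 3: v0=F3 v1=D4 v2=E4 v3=C4 (P5)
bar 4: v0=D3 v1=E3 v2=A3 v3=A3 (P5)
bar 5: v0=F3 v1=D4 v2=C4 v3=C4 (P5)
bar 6: v0=D3 v1=B3 v2=A3 v3=A3 (P5)
bar 7: v0=G3 v1=E4 v2=G4 v3=G4 (P8)
bar 8: v0=A3 v1=A4 v2=C5 v3=C5 (m3)
  R5 @ bar0.0: opens on m3
  R5 @ bar0.0: opens on m3
  R2 @ bar1.0: A3/C5 m3 -> G3/D4 P5 similar
  R2 @ bar1.0: A3/C5 m3 -> G3/G4 P8 similar
  R7 @ bar1.0: A4->B3 leap 10st
  R7 @ bar1.0: C5->D4 leap 10st
  R1 @ bar2.0: G3/G4 P8 -> E3/E4 P8 similar
  R3 @ bar3.0: E4 above C4
  R4 @ bar3.0: F3/E4 M7 untreated
  R3 @ bar3.1: E4 above C4
  R3 @ bar3.2: E4 above C4
  R3 @ bar3.3: E4 above C4
  R1 @ bar4.0: F3/C4 P5 -> D3/A3 P5 similar
  R2 @ bar4.0: F3/E4 M7 -> D3/A3 P5 similar
  R2 @ bar4.0: E4/C4 M3 -> A3/A3 P1 similar
  R4 @ bar4.0: D3/E3 M2 untreated
  R7 @ bar4.0: D4->E3 leap 10st
  R1 @ bar5.0: D3/A3 P5 -> F3/C4 P5 similar
  R1 @ bar5.0: D3/A3 P5 -> F3/C4 P5 similar
  R1 @ bar5.0: A3/A3 P1 -> C4/C4 P1 similar
  R3 @ bar5.0: D4 above C4
  R7 @ bar5.0: E3->D4 leap 10st
  R3 @ bar5.1: D4 above C4
  R3 @ bar5.2: D4 above C4
  R3 @ bar5.3: D4 above C4
  R1 @ bar6.0: F3/C4 P5 -> D3/A3 P5 similar
  R1 @ bar6.0: F3/C4 P5 -> D3/A3 P5 similar
  R1 @ bar6.0: C4/C4 P1 -> A3/A3 P1 similar
  R3 @ bar6.0: B3 above A3
  R3 @ bar6.1: B3 above A3
  R3 @ bar6.2: B3 above A3
  R3 @ bar6.3: B3 above A3
  R1 @ bar7.0: A3/A3 P1 -> G4/G4 P1 similar
  R2 @ bar7.0: D3/A3 P5 -> G3/G4 P8 similar
  R2 @ bar7.0: D3/A3 P5 -> G3/G4 P8 similar
  R7 @ bar7.0: A3->G4 leap 10st
  R7 @ bar7.0: A3->G4 leap 10st
  R8 @ bar7.0: penult P8 not 3rd/6th
  R8 @ bar7.0: penult P8 not 3rd/6th
  R1 @ bar8.0: G4/G4 P1 -> C5/C5 P1 similar
  R2 @ bar8.0: G3/E4 M6 -> A3/A4 P8 similar
  R6 @ bar8.3: closes on m3
  R6 @ bar8.3: closes on m3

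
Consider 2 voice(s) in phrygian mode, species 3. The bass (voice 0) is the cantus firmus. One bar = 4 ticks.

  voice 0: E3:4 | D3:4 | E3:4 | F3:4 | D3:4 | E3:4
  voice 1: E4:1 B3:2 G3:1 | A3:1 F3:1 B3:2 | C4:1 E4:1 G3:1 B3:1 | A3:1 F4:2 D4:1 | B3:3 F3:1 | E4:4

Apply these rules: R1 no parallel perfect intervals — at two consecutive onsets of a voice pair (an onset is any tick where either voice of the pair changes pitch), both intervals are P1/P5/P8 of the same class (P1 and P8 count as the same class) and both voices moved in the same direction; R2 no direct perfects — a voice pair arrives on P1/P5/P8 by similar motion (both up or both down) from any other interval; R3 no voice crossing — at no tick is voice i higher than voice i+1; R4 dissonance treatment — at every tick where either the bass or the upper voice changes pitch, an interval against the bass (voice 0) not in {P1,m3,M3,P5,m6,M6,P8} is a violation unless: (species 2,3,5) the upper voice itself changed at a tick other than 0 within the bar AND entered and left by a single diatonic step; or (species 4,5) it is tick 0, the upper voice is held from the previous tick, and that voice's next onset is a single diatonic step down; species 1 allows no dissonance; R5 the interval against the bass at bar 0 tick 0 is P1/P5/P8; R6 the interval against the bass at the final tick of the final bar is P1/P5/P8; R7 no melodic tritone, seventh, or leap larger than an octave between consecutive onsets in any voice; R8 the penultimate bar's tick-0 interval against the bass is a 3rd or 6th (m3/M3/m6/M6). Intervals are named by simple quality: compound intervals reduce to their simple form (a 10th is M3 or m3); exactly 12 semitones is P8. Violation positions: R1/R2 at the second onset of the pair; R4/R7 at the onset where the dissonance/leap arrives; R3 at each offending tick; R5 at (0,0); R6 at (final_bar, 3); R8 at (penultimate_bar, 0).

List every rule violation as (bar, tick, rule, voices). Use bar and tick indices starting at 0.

(1, 2, R7, (1,))
(4, 3, R7, (1,))
(5, 0, R2, (0, 1))
(5, 0, R7, (1,))

bar 0: v0=E3 v1=E4 downbeat P8
bar 1: v0=D3 v1=A3 downbeat P5
bar 2: v0=E3 v1=C4 downbeat m6
bar 3: v0=F3 v1=A3 downbeat M3
bar 4: v0=D3 v1=B3 downbeat M6
bar 5: v0=E3 v1=E4 downbeat P8
  -> R7 @ bar 1 tick 2 v(1,): F3->B3 leap 6st
  -> R7 @ bar 4 tick 3 v(1,): B3->F3 leap 6st
  -> R2 @ bar 5 tick 0 v(0, 1): D3/F3 m3 -> E3/E4 P8 similar
  -> R7 @ bar 5 tick 0 v(1,): F3->E4 leap 11st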